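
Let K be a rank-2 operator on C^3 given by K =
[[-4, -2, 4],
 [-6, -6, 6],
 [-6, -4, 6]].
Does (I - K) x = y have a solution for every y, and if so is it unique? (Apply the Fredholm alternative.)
(I - K) is invertible (det(I - K) = 5 ≠ 0), so for every y in C^3 the equation (I - K) x = y has a unique solution.

K has rank 2 and factors as K = U V^T = u1 v1^T + u2 v2^T with u1 = (1, 0, 1), v1 = (-2, 0, 2), u2 = (1, 3, 2), v2 = (-2, -2, 2) (multiplying out reproduces the displayed K). The nonzero eigenvalues of U V^T coincide with those of the 2 x 2 matrix G = V^T U = [[v1·u1, v1·u2], [v2·u1, v2·u2]] = [[0, 2], [0, -4]], and by the Sylvester determinant identity det(I_3 - U V^T) = det(I_2 - V^T U) = det([[1, -2], [0, 5]]) = (1)(5) - (-2)(0) = 5. (Direct check: I - K =
[[5, 2, -4],
 [6, 7, -6],
 [6, 4, -5]]
has determinant 5.) The finite-dimensional Fredholm alternative says: either (I - K) is invertible, or ker(I - K) ≠ {0} and then range(I - K) = ker((I - K)^*)^⊥, with dim ker(I - K) = dim ker((I - K)^*). Since det(I - K) ≠ 0, 1 is not an eigenvalue of K and ker(I - K) = {0}, so we are in the first case: for every y there is a unique x = (I - K)^(-1) y. (Explicitly, by the Woodbury identity, (I - U V^T)^(-1) = I + U (I_2 - G)^(-1) V^T.)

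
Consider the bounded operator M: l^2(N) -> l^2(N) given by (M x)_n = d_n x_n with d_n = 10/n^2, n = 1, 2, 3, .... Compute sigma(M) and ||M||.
sigma(M) = {10/n^2 : n ≥ 1} ∪ {0}; ||M|| = 10

A bounded diagonal operator on l^2 with diagonal entries d_n has spectrum equal to the closure of {d_n : n ≥ 1}: every d_n is an eigenvalue (with eigenvector e_n), so {d_n} ⊂ sigma(M); the spectrum is closed, so its closure is too; and for lambda not in the closure, (M - lambda I) has bounded inverse (the diagonal entries 1/(d_n - lambda) are bounded). For our sequence d_n = 10/n^2, n = 1, 2, 3, ...:
  - {d_n} = {10/n^2 : n ≥ 1}; the only limit point is 0
  - closure = {10/n^2 : n ≥ 1} ∪ {0}
For the norm: a diagonal operator has ||M|| = sup_n |d_n|. Here d_n = 10/n^2 is positive and decreasing, so sup_n |d_n| = d_1 = 10. So ||M|| = 10.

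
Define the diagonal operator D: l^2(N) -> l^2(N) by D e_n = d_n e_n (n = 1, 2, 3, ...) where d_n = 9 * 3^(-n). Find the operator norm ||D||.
||D|| = 3 (attained at n = 1)

For D diagonal, ||D|| = sup_n |d_n|. The sequence d_n = 9 * 3^(-n) is positive and strictly decreasing (ratio 3^(-1) < 1), so the supremum is d_1 = 9/3 = 3. Hence ||D|| = 3.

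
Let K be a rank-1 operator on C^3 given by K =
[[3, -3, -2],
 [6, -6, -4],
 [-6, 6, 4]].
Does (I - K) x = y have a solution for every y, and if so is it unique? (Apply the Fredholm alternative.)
(I - K) is singular (det(I - K) = 0, i.e. 1 ∈ sigma(K)). (I - K) x = y is solvable iff y ⊥ ker((I - K)^*) = span{(3, -3, -2)}, i.e. iff 3y_1 - 3y_2 - 2y_3 = 0. When solvable, the solutions are x = y + c·(1, 2, -2), c arbitrary (ker(I - K) = span{(1, 2, -2)}, dimension 1).

K has rank 1, so it is an outer product K = u v^T: every row of K is a multiple of one row vector. Reading off the entries, u = (1, 2, -2) and v = (3, -3, -2) (row i of K equals u_i·v^T). A rank-one matrix u v^T satisfies K u = u (v·u) and kills the (2)-dimensional subspace v^⊥, so its characteristic polynomial is lambda^2 (lambda - v·u) with v·u = tr K = 1. Hence the eigenvalues of I - K are 1 (multiplicity 2) and 1 - (1) = 0, so det(I - K) = 0. (Direct check: I - K =
[[-2, 3, 2],
 [-6, 7, 4],
 [6, -6, -3]]
has determinant 0.) So 1 is an eigenvalue of K and (I - K) is not invertible. The finite-dimensional Fredholm alternative says: either (I - K) is invertible, or ker(I - K) ≠ {0} and then range(I - K) = ker((I - K)^*)^⊥, with dim ker(I - K) = dim ker((I - K)^*). We are in the second case, so we need both kernels. Kernel of I - K: (I - K) u = u - u (v·u) = u - u = 0, so ker(I - K) = span{u} = span{(1, 2, -2)} (it is exactly 1-dimensional because rank(I - K) = 2). Kernel of the adjoint: K is real, so (I - K)^* = I - K^T = I - v u^T, and (I - v u^T) v = v - v (u·v) = 0; hence ker((I - K)^*) = span{v} = span{(3, -3, -2)}. Therefore (I - K) x = y is solvable iff <y, v> = 0, i.e. iff 3y_1 - 3y_2 - 2y_3 = 0. When this holds, K y = u (v·y) = 0, so (I - K) y = y and x = y is a particular solution; the full solution set is the line x = y + c·u = y + c·(1, 2, -2), c ∈ C.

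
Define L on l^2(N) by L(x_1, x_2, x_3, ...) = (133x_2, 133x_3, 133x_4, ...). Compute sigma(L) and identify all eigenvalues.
sigma(L) = closed disk {z in C : |z| ≤ 133}; sigma_p(L) = open disk {z in C : |z| < 133}

Note L = 133·V where V is the unit left shift (V x)_k = x_{k+1}; so sigma(L) = 133·sigma(V) and ||L|| = 133||V||. ||L x||^2 = 17689sum_{k≥2} |x_k|^2 ≤ 17689||x||^2, with equality on {x : x_1 = 0}, so ||L|| = 133. For any lambda with |lambda| < 133, set r = lambda/133 (|r| < 1); the vector x = (1, r, r^2, ...) is in l^2 and satisfies L x = 133(r, r^2, ...) = lambda x, so lambda is an eigenvalue. On the boundary |lambda| = 133 the geometric series diverges, so no l^2 eigenvector exists, but these lambda lie in the approximate point spectrum. Hence sigma(L) is the closed disk of radius 133 and sigma_p(L) is the open disk.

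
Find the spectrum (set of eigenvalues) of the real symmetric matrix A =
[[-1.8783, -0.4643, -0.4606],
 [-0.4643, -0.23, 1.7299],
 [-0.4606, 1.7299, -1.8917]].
sigma(A) ≈ {-3, -2, 1}

A is real symmetric, so its spectrum consists of real eigenvalues. Expanding the characteristic polynomial of the displayed matrix gives
  det(λ I - A) = p(λ) = λ^3 + (4)λ^2 + (1)λ + (-6).
Solving p(λ) = 0 yields eigenvalues ≈ -3, -2, 1. (A is shown rounded to 4 decimals, so these recover the underlying integer eigenvalues to within that precision.)
Verification: the trace of A = -4 equals the sum of eigenvalues -4, and det(A) ≈ 6.0002 matches the eigenvalue product 6.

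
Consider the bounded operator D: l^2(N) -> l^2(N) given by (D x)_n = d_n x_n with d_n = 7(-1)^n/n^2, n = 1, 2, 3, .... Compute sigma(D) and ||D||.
sigma(D) = {7(-1)^n/n^2 : n ≥ 1} ∪ {0}; ||D|| = 7

A bounded diagonal operator on l^2 with diagonal entries d_n has spectrum equal to the closure of {d_n : n ≥ 1}: every d_n is an eigenvalue (with eigenvector e_n), so {d_n} ⊂ sigma(D); the spectrum is closed, so its closure is too; and for lambda not in the closure, (D - lambda I) has bounded inverse (the diagonal entries 1/(d_n - lambda) are bounded). For our sequence d_n = 7(-1)^n/n^2, n = 1, 2, 3, ...:
  - {d_n} = {7(-1)^n/n^2 : n ≥ 1}; the only limit point is 0
  - closure = {7(-1)^n/n^2 : n ≥ 1} ∪ {0}
For the norm: a diagonal operator has ||D|| = sup_n |d_n|. Here |d_n| = 7/n^2 is decreasing, so sup_n |d_n| = |d_1| = 7. So ||D|| = 7.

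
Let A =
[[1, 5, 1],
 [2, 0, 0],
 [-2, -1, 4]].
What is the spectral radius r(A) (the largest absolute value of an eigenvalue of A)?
r(A) ≈ 4.0007

The eigenvalues of A are the roots of its characteristic polynomial. With M = A (coefficients from the trace, the sum of principal 2x2 minors, and det A):
  p(λ) = det(λ I - M) = λ^3 - 5λ^2 - 4λ + 42.
No integer candidate from the rational root theorem (±divisors of 42) is a root, so the roots are irrational. The cubic discriminant is Δ = -10852 < 0, so there is one real root and a complex-conjugate pair. p(-3) = -18 and p(-2) = 22 have opposite signs, so a root lies in (-3, -2); Newton's method refines it to λ ≈ -2.624. Dividing out (λ - (-2.624)) leaves approximately λ^2 - 7.624λ + 16.0058. For λ^2 - 7.624λ + 16.0058 the discriminant is -5.8973. It is negative, so the remaining roots are the complex-conjugate pair λ ≈ 3.812 ± 1.2142i. Their product equals the constant term, so |λ|^2 ≈ 16.0058 and |λ| ≈ 4.0007.
Thus the eigenvalues (to 4 decimals) are -2.624 (modulus 2.624); 3.812 ± 1.2142i (modulus 4.0007). The spectral radius is the largest modulus: r(A) ≈ 4.0007. (Cross-check: r(A) ≤ ||A||_2 ≈ 5.3594; equality holds whenever A is normal, though it can also hold for some non-normal A.)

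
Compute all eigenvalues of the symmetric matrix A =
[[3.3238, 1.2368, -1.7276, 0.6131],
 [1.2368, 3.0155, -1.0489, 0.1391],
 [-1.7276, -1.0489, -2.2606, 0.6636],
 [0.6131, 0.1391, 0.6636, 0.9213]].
sigma(A) ≈ {-3, 1, 2, 5}

A is real symmetric, so its spectrum consists of real eigenvalues. Expanding the characteristic polynomial of the displayed matrix gives
  det(λ I - A) = p(λ) = λ^4 + (-5)λ^3 + (-7)λ^2 + (41)λ + (-30).
Solving p(λ) = 0 yields eigenvalues ≈ -3, 1, 2, 5. (A is shown rounded to 4 decimals, so these recover the underlying integer eigenvalues to within that precision.)
Verification: the trace of A = 5 equals the sum of eigenvalues 5, and det(A) ≈ -29.9996 matches the eigenvalue product -30.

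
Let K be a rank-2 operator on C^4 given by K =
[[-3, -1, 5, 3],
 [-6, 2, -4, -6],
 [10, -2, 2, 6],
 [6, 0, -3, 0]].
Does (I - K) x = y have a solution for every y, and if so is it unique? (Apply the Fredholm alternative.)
(I - K) is invertible (det(I - K) = -72 ≠ 0), so for every y in C^4 the equation (I - K) x = y has a unique solution.

K has rank 2 and factors as K = U V^T = u1 v1^T + u2 v2^T with u1 = (1, -2, 2, 0), v1 = (3, -1, 2, 3), u2 = (3, 0, -2, -3), v2 = (-2, 0, 1, 0) (multiplying out reproduces the displayed K). The nonzero eigenvalues of U V^T coincide with those of the 2 x 2 matrix G = V^T U = [[v1·u1, v1·u2], [v2·u1, v2·u2]] = [[9, -4], [0, -8]], and by the Sylvester determinant identity det(I_4 - U V^T) = det(I_2 - V^T U) = det([[-8, 4], [0, 9]]) = (-8)(9) - (4)(0) = -72. (Direct check: I - K =
[[4, 1, -5, -3],
 [6, -1, 4, 6],
 [-10, 2, -1, -6],
 [-6, 0, 3, 1]]
has determinant -72.) The finite-dimensional Fredholm alternative says: either (I - K) is invertible, or ker(I - K) ≠ {0} and then range(I - K) = ker((I - K)^*)^⊥, with dim ker(I - K) = dim ker((I - K)^*). Since det(I - K) ≠ 0, 1 is not an eigenvalue of K and ker(I - K) = {0}, so we are in the first case: for every y there is a unique x = (I - K)^(-1) y. (Explicitly, by the Woodbury identity, (I - U V^T)^(-1) = I + U (I_2 - G)^(-1) V^T.)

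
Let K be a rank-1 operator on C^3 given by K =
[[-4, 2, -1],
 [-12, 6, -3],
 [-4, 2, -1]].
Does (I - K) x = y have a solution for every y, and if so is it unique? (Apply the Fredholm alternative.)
(I - K) is singular (det(I - K) = 0, i.e. 1 ∈ sigma(K)). (I - K) x = y is solvable iff y ⊥ ker((I - K)^*) = span{(-4, 2, -1)}, i.e. iff -4y_1 + 2y_2 - y_3 = 0. When solvable, the solutions are x = y + c·(1, 3, 1), c arbitrary (ker(I - K) = span{(1, 3, 1)}, dimension 1).

K has rank 1, so it is an outer product K = u v^T: every row of K is a multiple of one row vector. Reading off the entries, u = (1, 3, 1) and v = (-4, 2, -1) (row i of K equals u_i·v^T). A rank-one matrix u v^T satisfies K u = u (v·u) and kills the (2)-dimensional subspace v^⊥, so its characteristic polynomial is lambda^2 (lambda - v·u) with v·u = tr K = 1. Hence the eigenvalues of I - K are 1 (multiplicity 2) and 1 - (1) = 0, so det(I - K) = 0. (Direct check: I - K =
[[5, -2, 1],
 [12, -5, 3],
 [4, -2, 2]]
has determinant 0.) So 1 is an eigenvalue of K and (I - K) is not invertible. The finite-dimensional Fredholm alternative says: either (I - K) is invertible, or ker(I - K) ≠ {0} and then range(I - K) = ker((I - K)^*)^⊥, with dim ker(I - K) = dim ker((I - K)^*). We are in the second case, so we need both kernels. Kernel of I - K: (I - K) u = u - u (v·u) = u - u = 0, so ker(I - K) = span{u} = span{(1, 3, 1)} (it is exactly 1-dimensional because rank(I - K) = 2). Kernel of the adjoint: K is real, so (I - K)^* = I - K^T = I - v u^T, and (I - v u^T) v = v - v (u·v) = 0; hence ker((I - K)^*) = span{v} = span{(-4, 2, -1)}. Therefore (I - K) x = y is solvable iff <y, v> = 0, i.e. iff -4y_1 + 2y_2 - y_3 = 0. When this holds, K y = u (v·y) = 0, so (I - K) y = y and x = y is a particular solution; the full solution set is the line x = y + c·u = y + c·(1, 3, 1), c ∈ C.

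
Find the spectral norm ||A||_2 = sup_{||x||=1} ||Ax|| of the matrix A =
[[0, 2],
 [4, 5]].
||A||_2 = sqrt((45 + sqrt(1769))/2) ≈ 6.5977 (= sqrt(largest eigenvalue of A^T A))

||A||_2 = sigma_max(A) = sqrt(lambda_max(A^T A)). Form the symmetric matrix M = A^T A =
[[16, 20],
 [20, 29]].
Its characteristic polynomial (trace, determinant of M give the coefficients) is
  p(λ) = det(λ I - M) = λ^2 - 45λ + 64.
For λ^2 - 45λ + 64 the discriminant is 1769. It is nonnegative but not a perfect square, so the roots are real and irrational: λ = (45 ± sqrt(1769))/2 ≈ 43.5297, 1.4703.
So the eigenvalues of A^T A are ≈ 1.4703, 43.5297 (all ≥ 0, as they must be for A^T A). The largest is λ_max = (45 + sqrt(1769))/2 ≈ 43.5297, hence ||A||_2 = sqrt(λ_max) = sqrt((45 + sqrt(1769))/2) ≈ 6.5977.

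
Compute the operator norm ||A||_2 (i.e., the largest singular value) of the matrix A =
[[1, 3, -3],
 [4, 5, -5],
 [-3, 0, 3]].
||A||_2 ≈ 9.7525 (= sqrt(largest eigenvalue of A^T A))

||A||_2 = sigma_max(A) = sqrt(lambda_max(A^T A)). Form the symmetric matrix M = A^T A =
[[26, 23, -32],
 [23, 34, -34],
 [-32, -34, 43]].
Its characteristic polynomial (trace, sum of principal 2x2 minors, determinant of M give the coefficients) is
  p(λ) = det(λ I - M) = λ^3 - 103λ^2 + 755λ - 441.
No integer candidate from the rational root theorem (±divisors of 441) is a root, so the roots are irrational. The cubic discriminant is Δ = 3010396880 > 0, so there are three distinct real roots. p(0) = -441 and p(1) = 212 have opposite signs, so a root lies in (0, 1); Newton's method refines it to λ ≈ 0.6396. p(7) = 140 and p(8) = -481 have opposite signs, so a root lies in (7, 8); Newton's method refines it to λ ≈ 7.2498. p(95) = -916 and p(96) = 7527 have opposite signs, so a root lies in (95, 96); Newton's method refines it to λ ≈ 95.1106. Check (Vieta): the three roots sum to 103, matching tr M = 103.
So the eigenvalues of A^T A are ≈ 0.6396, 7.2498, 95.1106 (all ≥ 0, as they must be for A^T A). The largest is λ_max ≈ 95.1106, hence ||A||_2 = sqrt(λ_max) ≈ 9.7525.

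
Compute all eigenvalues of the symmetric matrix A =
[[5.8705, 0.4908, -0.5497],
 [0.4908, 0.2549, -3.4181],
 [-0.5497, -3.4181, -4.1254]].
sigma(A) ≈ {-6, 2, 6}

A is real symmetric, so its spectrum consists of real eigenvalues. Expanding the characteristic polynomial of the displayed matrix gives
  det(λ I - A) = p(λ) = λ^3 + (-2)λ^2 + (-36)λ + (72).
Solving p(λ) = 0 yields eigenvalues ≈ -6, 2, 6. (A is shown rounded to 4 decimals, so these recover the underlying integer eigenvalues to within that precision.)
Verification: the trace of A = 2 equals the sum of eigenvalues 2, and det(A) ≈ -71.9996 matches the eigenvalue product -72.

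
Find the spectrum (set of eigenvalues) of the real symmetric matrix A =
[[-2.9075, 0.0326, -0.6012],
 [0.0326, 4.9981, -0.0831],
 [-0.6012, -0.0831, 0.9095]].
sigma(A) ≈ {-3, 1, 5}

A is real symmetric, so its spectrum consists of real eigenvalues. Expanding the characteristic polynomial of the displayed matrix gives
  det(λ I - A) = p(λ) = λ^3 + (-3)λ^2 + (-13)λ + (15).
Solving p(λ) = 0 yields eigenvalues ≈ -3, 1, 5. (A is shown rounded to 4 decimals, so these recover the underlying integer eigenvalues to within that precision.)
Verification: the trace of A = 3 equals the sum of eigenvalues 3, and det(A) ≈ -15.0010 matches the eigenvalue product -15.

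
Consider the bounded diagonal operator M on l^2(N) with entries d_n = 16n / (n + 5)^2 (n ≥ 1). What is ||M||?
||M|| = 4/5 (attained at n = 5)

For M diagonal, ||M|| = sup_n |d_n|. Treat f(x) = 16x / (x + 5)^2 for real x > 0. By the quotient rule, f'(x) = 16(5 - x)/(x + 5)^3, which is positive for x < 5 and negative for x > 5. So f has a unique maximum at x = 5, and since 5 is a positive integer, the supremum over n ≥ 1 is attained at n = 5: d_5 = 16·5/(5 + 5)^2 = 16·5/100 = 4/5. Hence ||M|| = 4/5.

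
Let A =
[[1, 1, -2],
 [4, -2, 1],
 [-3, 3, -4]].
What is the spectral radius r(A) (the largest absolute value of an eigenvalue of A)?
r(A) = (7 + sqrt(37))/2 ≈ 6.5414

The eigenvalues of A are the roots of its characteristic polynomial. With M = A (coefficients from the trace, the sum of principal 2x2 minors, and det A):
  p(λ) = det(λ I - M) = λ^3 + 5λ^2 - 11λ - 6.
By the rational root theorem any rational root is an integer divisor of 6. Testing λ = 2: p(2) = 8 + 20 - 22 - 6 = 0, so λ = 2 is a root. Dividing out (λ - 2) leaves p(λ) = (λ - 2)(λ^2 + 7λ + 3). For λ^2 + 7λ + 3 the discriminant is 37. It is nonnegative but not a perfect square, so the roots are real and irrational: λ = (-7 ± sqrt(37))/2 ≈ -0.4586, -6.5414.
Thus the eigenvalues (to 4 decimals) are -0.4586 (modulus 0.4586); -6.5414 (modulus 6.5414); 2 (modulus 2). The spectral radius is the largest modulus: r(A) = (7 + sqrt(37))/2 ≈ 6.5414. (Cross-check: r(A) ≤ ||A||_2 ≈ 7.1663; equality holds whenever A is normal, though it can also hold for some non-normal A.)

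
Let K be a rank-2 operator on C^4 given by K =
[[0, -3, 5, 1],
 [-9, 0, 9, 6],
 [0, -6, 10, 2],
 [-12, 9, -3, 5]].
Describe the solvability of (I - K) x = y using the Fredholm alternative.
(I - K) is invertible (det(I - K) = 27 ≠ 0), so for every y in C^4 the equation (I - K) x = y has a unique solution.

K has rank 2 and factors as K = U V^T = u1 v1^T + u2 v2^T with u1 = (-1, -3, -2, -1), v1 = (3, 0, -3, -2), u2 = (1, 0, 2, -3), v2 = (3, -3, 2, -1) (multiplying out reproduces the displayed K). The nonzero eigenvalues of U V^T coincide with those of the 2 x 2 matrix G = V^T U = [[v1·u1, v1·u2], [v2·u1, v2·u2]] = [[5, 3], [3, 10]], and by the Sylvester determinant identity det(I_4 - U V^T) = det(I_2 - V^T U) = det([[-4, -3], [-3, -9]]) = (-4)(-9) - (-3)(-3) = 27. (Direct check: I - K =
[[1, 3, -5, -1],
 [9, 1, -9, -6],
 [0, 6, -9, -2],
 [12, -9, 3, -4]]
has determinant 27.) The finite-dimensional Fredholm alternative says: either (I - K) is invertible, or ker(I - K) ≠ {0} and then range(I - K) = ker((I - K)^*)^⊥, with dim ker(I - K) = dim ker((I - K)^*). Since det(I - K) ≠ 0, 1 is not an eigenvalue of K and ker(I - K) = {0}, so we are in the first case: for every y there is a unique x = (I - K)^(-1) y. (Explicitly, by the Woodbury identity, (I - U V^T)^(-1) = I + U (I_2 - G)^(-1) V^T.)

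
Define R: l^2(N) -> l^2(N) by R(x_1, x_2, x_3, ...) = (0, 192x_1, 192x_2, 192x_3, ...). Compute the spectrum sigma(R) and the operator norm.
sigma(R) = closed disk {z in C : |z| ≤ 192}; ||R|| = 192

Note R = 192·U where U is the unit right shift (U x)_k = x_{k-1} (with x_0 := 0); so ||R|| = 192||U|| and sigma(R) = 192·sigma(U). ||R x||^2 = sum_{k≥1} |192x_k|^2 = 36864||x||^2, so ||R|| = 192 and sigma(R) ⊂ {|z| ≤ 192}. For any |lambda| < 192, the equation (R - lambda I) x = 0 forces x_1 = 0, then 192x_k = lambda x_{k+1} ⇒ x = 0, so R has no eigenvalues. But (R - lambda I) is not surjective for |lambda| < 192: solving (R - lambda I) x = e_1 would require x_n proportional to (lambda/192)^(-n), which is not in l^2. So every |lambda| < 192 lies in the residual spectrum. The boundary |lambda| = 192 is in the approximate point spectrum (the spectrum is closed). Hence sigma(R) is the closed disk of radius 192.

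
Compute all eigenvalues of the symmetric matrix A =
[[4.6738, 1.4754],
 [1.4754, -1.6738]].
sigma(A) ≈ {-2, 5}

A is real symmetric, so its spectrum consists of real eigenvalues. Expanding the characteristic polynomial of the displayed matrix gives
  det(λ I - A) = p(λ) = λ^2 + (-3)λ + (-10).
Solving p(λ) = 0 yields eigenvalues ≈ -2, 5. (A is shown rounded to 4 decimals, so these recover the underlying integer eigenvalues to within that precision.)
Verification: the trace of A = 3 equals the sum of eigenvalues 3, and det(A) ≈ -9.9998 matches the eigenvalue product -10.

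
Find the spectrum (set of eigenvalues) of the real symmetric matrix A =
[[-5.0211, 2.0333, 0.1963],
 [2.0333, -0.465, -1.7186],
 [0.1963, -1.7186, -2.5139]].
sigma(A) ≈ {-6, -3, 1}

A is real symmetric, so its spectrum consists of real eigenvalues. Expanding the characteristic polynomial of the displayed matrix gives
  det(λ I - A) = p(λ) = λ^3 + (8)λ^2 + (9)λ + (-18).
Solving p(λ) = 0 yields eigenvalues ≈ -6, -3, 1. (A is shown rounded to 4 decimals, so these recover the underlying integer eigenvalues to within that precision.)
Verification: the trace of A = -8 equals the sum of eigenvalues -8, and det(A) ≈ 18.0000 matches the eigenvalue product 18.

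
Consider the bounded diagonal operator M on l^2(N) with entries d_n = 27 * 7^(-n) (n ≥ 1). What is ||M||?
||M|| = 27/7 (attained at n = 1)

For M diagonal, ||M|| = sup_n |d_n|. The sequence d_n = 27 * 7^(-n) is positive and strictly decreasing (ratio 7^(-1) < 1), so the supremum is d_1 = 27/7. Hence ||M|| = 27/7.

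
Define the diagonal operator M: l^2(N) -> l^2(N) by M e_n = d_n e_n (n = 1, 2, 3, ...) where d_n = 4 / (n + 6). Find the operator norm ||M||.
||M|| = 4/7 (attained at n = 1)

For M diagonal, ||M|| = sup_n |d_n| = sup_n 4/(n + 6). This is positive and strictly decreasing in n, so the supremum is attained at n = 1: d_1 = 4/(1 + 6) = 4/7. Hence ||M|| = 4/7.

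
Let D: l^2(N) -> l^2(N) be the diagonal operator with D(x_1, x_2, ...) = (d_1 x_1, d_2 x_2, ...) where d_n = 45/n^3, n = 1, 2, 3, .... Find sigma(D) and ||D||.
sigma(D) = {45/n^3 : n ≥ 1} ∪ {0}; ||D|| = 45

A bounded diagonal operator on l^2 with diagonal entries d_n has spectrum equal to the closure of {d_n : n ≥ 1}: every d_n is an eigenvalue (with eigenvector e_n), so {d_n} ⊂ sigma(D); the spectrum is closed, so its closure is too; and for lambda not in the closure, (D - lambda I) has bounded inverse (the diagonal entries 1/(d_n - lambda) are bounded). For our sequence d_n = 45/n^3, n = 1, 2, 3, ...:
  - {d_n} = {45/n^3 : n ≥ 1}; the only limit point is 0
  - closure = {45/n^3 : n ≥ 1} ∪ {0}
For the norm: a diagonal operator has ||D|| = sup_n |d_n|. Here d_n = 45/n^3 is positive and decreasing, so sup_n |d_n| = d_1 = 45. So ||D|| = 45.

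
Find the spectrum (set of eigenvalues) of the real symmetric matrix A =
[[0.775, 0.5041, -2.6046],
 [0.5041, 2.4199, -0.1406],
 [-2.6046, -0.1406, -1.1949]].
sigma(A) ≈ {-3, 2, 3}

A is real symmetric, so its spectrum consists of real eigenvalues. Expanding the characteristic polynomial of the displayed matrix gives
  det(λ I - A) = p(λ) = λ^3 + (-2)λ^2 + (-9)λ + (18).
Solving p(λ) = 0 yields eigenvalues ≈ -3, 2, 3. (A is shown rounded to 4 decimals, so these recover the underlying integer eigenvalues to within that precision.)
Verification: the trace of A = 2 equals the sum of eigenvalues 2, and det(A) ≈ -17.9999 matches the eigenvalue product -18.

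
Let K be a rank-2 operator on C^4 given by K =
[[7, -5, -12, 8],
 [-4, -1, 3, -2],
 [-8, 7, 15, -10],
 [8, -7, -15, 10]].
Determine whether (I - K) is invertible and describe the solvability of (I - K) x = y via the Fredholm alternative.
(I - K) is invertible (det(I - K) = -102 ≠ 0), so for every y in C^4 the equation (I - K) x = y has a unique solution.

K has rank 2 and factors as K = U V^T = u1 v1^T + u2 v2^T with u1 = (-1, -2, 2, -2), v1 = (-1, 2, 3, -2), u2 = (-3, 3, 3, -3), v2 = (-2, 1, 3, -2) (multiplying out reproduces the displayed K). The nonzero eigenvalues of U V^T coincide with those of the 2 x 2 matrix G = V^T U = [[v1·u1, v1·u2], [v2·u1, v2·u2]] = [[7, 24], [10, 24]], and by the Sylvester determinant identity det(I_4 - U V^T) = det(I_2 - V^T U) = det([[-6, -24], [-10, -23]]) = (-6)(-23) - (-24)(-10) = -102. (Direct check: I - K =
[[-6, 5, 12, -8],
 [4, 2, -3, 2],
 [8, -7, -14, 10],
 [-8, 7, 15, -9]]
has determinant -102.) The finite-dimensional Fredholm alternative says: either (I - K) is invertible, or ker(I - K) ≠ {0} and then range(I - K) = ker((I - K)^*)^⊥, with dim ker(I - K) = dim ker((I - K)^*). Since det(I - K) ≠ 0, 1 is not an eigenvalue of K and ker(I - K) = {0}, so we are in the first case: for every y there is a unique x = (I - K)^(-1) y. (Explicitly, by the Woodbury identity, (I - U V^T)^(-1) = I + U (I_2 - G)^(-1) V^T.)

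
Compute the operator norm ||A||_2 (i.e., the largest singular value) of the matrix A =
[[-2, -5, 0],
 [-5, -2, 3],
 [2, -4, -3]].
||A||_2 ≈ 7.3569 (= sqrt(largest eigenvalue of A^T A))

||A||_2 = sigma_max(A) = sqrt(lambda_max(A^T A)). Form the symmetric matrix M = A^T A =
[[33, 12, -21],
 [12, 45, 6],
 [-21, 6, 18]].
Its characteristic polynomial (trace, sum of principal 2x2 minors, determinant of M give the coefficients) is
  p(λ) = det(λ I - M) = λ^3 - 96λ^2 + 2268λ - 81.
No integer candidate from the rational root theorem (±divisors of 81) is a root, so the roots are irrational. The cubic discriminant is Δ = 771326469 > 0, so there are three distinct real roots. p(0) = -81 and p(1) = 2092 have opposite signs, so a root lies in (0, 1); Newton's method refines it to λ ≈ 0.0358. p(41) = 452 and p(42) = -81 have opposite signs, so a root lies in (41, 42); Newton's method refines it to λ ≈ 41.8408. p(54) = -81 and p(55) = 634 have opposite signs, so a root lies in (54, 55); Newton's method refines it to λ ≈ 54.1234. Check (Vieta): the three roots sum to 96, matching tr M = 96.
So the eigenvalues of A^T A are ≈ 0.0358, 41.8408, 54.1234 (all ≥ 0, as they must be for A^T A). The largest is λ_max ≈ 54.1234, hence ||A||_2 = sqrt(λ_max) ≈ 7.3569.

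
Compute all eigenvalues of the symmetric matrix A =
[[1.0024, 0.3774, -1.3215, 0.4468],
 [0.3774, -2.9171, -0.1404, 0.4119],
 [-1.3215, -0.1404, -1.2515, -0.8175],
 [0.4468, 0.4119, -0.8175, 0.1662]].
sigma(A) ≈ {-3, -2, 0, 2}

A is real symmetric, so its spectrum consists of real eigenvalues. Expanding the characteristic polynomial of the displayed matrix gives
  det(λ I - A) = p(λ) = λ^4 + (3)λ^3 + (-4)λ^2 + (-12)λ + (0).
Solving p(λ) = 0 yields eigenvalues ≈ -3, -2, 0, 2. (A is shown rounded to 4 decimals, so these recover the underlying integer eigenvalues to within that precision.)
Verification: the trace of A = -3 equals the sum of eigenvalues -3, and det(A) ≈ 0.0001 matches the eigenvalue product 0.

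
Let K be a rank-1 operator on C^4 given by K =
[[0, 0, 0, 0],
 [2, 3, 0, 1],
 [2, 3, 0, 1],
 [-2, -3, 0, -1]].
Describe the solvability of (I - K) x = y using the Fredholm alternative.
(I - K) is invertible (det(I - K) = -1 ≠ 0), so for every y in C^4 the equation (I - K) x = y has a unique solution.

K has rank 1, so it is an outer product K = u v^T: every row of K is a multiple of one row vector. Reading off the entries, u = (0, -1, -1, 1) and v = (-2, -3, 0, -1) (row i of K equals u_i·v^T). A rank-one matrix u v^T satisfies K u = u (v·u) and kills the (3)-dimensional subspace v^⊥, so its characteristic polynomial is lambda^3 (lambda - v·u) with v·u = tr K = 2. Hence the eigenvalues of I - K are 1 (multiplicity 3) and 1 - (2) = -1, so det(I - K) = -1. (Direct check: I - K =
[[1, 0, 0, 0],
 [-2, -2, 0, -1],
 [-2, -3, 1, -1],
 [2, 3, 0, 2]]
has determinant -1.) The finite-dimensional Fredholm alternative says: either (I - K) is invertible, or ker(I - K) ≠ {0} and then range(I - K) = ker((I - K)^*)^⊥, with dim ker(I - K) = dim ker((I - K)^*). Since det(I - K) ≠ 0, 1 is not an eigenvalue of K and ker(I - K) = {0}, so we are in the first case: for every y there is a unique x = (I - K)^(-1) y. Explicitly, by the Sherman–Morrison formula, (I - u v^T)^(-1) = I + u v^T/(1 - v·u), i.e. (I - K)^(-1) = I - K.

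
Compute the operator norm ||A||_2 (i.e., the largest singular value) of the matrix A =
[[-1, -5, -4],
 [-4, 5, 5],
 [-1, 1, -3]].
||A||_2 ≈ 9.8885 (= sqrt(largest eigenvalue of A^T A))

||A||_2 = sigma_max(A) = sqrt(lambda_max(A^T A)). Form the symmetric matrix M = A^T A =
[[18, -16, -13],
 [-16, 51, 42],
 [-13, 42, 50]].
Its characteristic polynomial (trace, sum of principal 2x2 minors, determinant of M give the coefficients) is
  p(λ) = det(λ I - M) = λ^3 - 119λ^2 + 2179λ - 10201.
No integer candidate from the rational root theorem (±divisors of 10201) is a root, so the roots are irrational. The cubic discriminant is Δ = 1894555600 > 0, so there are three distinct real roots. p(7) = -436 and p(8) = 127 have opposite signs, so a root lies in (7, 8); Newton's method refines it to λ ≈ 7.7417. p(13) = 212 and p(14) = -275 have opposite signs, so a root lies in (13, 14); Newton's method refines it to λ ≈ 13.4755. p(97) = -5836 and p(98) = 1657 have opposite signs, so a root lies in (97, 98); Newton's method refines it to λ ≈ 97.7828. Check (Vieta): the three roots sum to 119, matching tr M = 119.
So the eigenvalues of A^T A are ≈ 7.7417, 13.4755, 97.7828 (all ≥ 0, as they must be for A^T A). The largest is λ_max ≈ 97.7828, hence ||A||_2 = sqrt(λ_max) ≈ 9.8885.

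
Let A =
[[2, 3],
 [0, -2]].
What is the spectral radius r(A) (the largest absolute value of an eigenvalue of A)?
r(A) = 2

The eigenvalues of A are the roots of its characteristic polynomial. With M = A (coefficients from the trace and determinant):
  p(λ) = det(λ I - M) = λ^2 - 4.
For λ^2 - 4 the discriminant is 16. It is a perfect square (4^2), so the roots are rational: λ = (0 ± 4)/2 = 2, -2.
Thus the eigenvalues (to 4 decimals) are 2 (modulus 2); -2 (modulus 2). The spectral radius is the largest modulus: r(A) = 2. (Cross-check: r(A) ≤ ||A||_2 ≈ 4; equality holds whenever A is normal, though it can also hold for some non-normal A.)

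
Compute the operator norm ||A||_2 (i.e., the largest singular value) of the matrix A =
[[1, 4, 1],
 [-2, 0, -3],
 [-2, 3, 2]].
||A||_2 ≈ 5.5601 (= sqrt(largest eigenvalue of A^T A))

||A||_2 = sigma_max(A) = sqrt(lambda_max(A^T A)). Form the symmetric matrix M = A^T A =
[[9, -2, 3],
 [-2, 25, 10],
 [3, 10, 14]].
Its characteristic polynomial (trace, sum of principal 2x2 minors, determinant of M give the coefficients) is
  p(λ) = det(λ I - M) = λ^3 - 48λ^2 + 588λ - 1849.
No integer candidate from the rational root theorem (±divisors of 1849) is a root, so the roots are irrational. The cubic discriminant is Δ = 12509397 > 0, so there are three distinct real roots. p(4) = -201 and p(5) = 16 have opposite signs, so a root lies in (4, 5); Newton's method refines it to λ ≈ 4.9139. p(12) = 23 and p(13) = -120 have opposite signs, so a root lies in (12, 13); Newton's method refines it to λ ≈ 12.1716. p(30) = -409 and p(31) = 42 have opposite signs, so a root lies in (30, 31); Newton's method refines it to λ ≈ 30.9145. Check (Vieta): the three roots sum to 48, matching tr M = 48.
So the eigenvalues of A^T A are ≈ 4.9139, 12.1716, 30.9145 (all ≥ 0, as they must be for A^T A). The largest is λ_max ≈ 30.9145, hence ||A||_2 = sqrt(λ_max) ≈ 5.5601.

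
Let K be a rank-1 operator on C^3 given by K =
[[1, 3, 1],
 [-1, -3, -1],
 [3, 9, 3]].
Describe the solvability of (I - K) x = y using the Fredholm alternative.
(I - K) is singular (det(I - K) = 0, i.e. 1 ∈ sigma(K)). (I - K) x = y is solvable iff y ⊥ ker((I - K)^*) = span{(1, 3, 1)}, i.e. iff y_1 + 3y_2 + y_3 = 0. When solvable, the solutions are x = y + c·(1, -1, 3), c arbitrary (ker(I - K) = span{(1, -1, 3)}, dimension 1).

K has rank 1, so it is an outer product K = u v^T: every row of K is a multiple of one row vector. Reading off the entries, u = (1, -1, 3) and v = (1, 3, 1) (row i of K equals u_i·v^T). A rank-one matrix u v^T satisfies K u = u (v·u) and kills the (2)-dimensional subspace v^⊥, so its characteristic polynomial is lambda^2 (lambda - v·u) with v·u = tr K = 1. Hence the eigenvalues of I - K are 1 (multiplicity 2) and 1 - (1) = 0, so det(I - K) = 0. (Direct check: I - K =
[[0, -3, -1],
 [1, 4, 1],
 [-3, -9, -2]]
has determinant 0.) So 1 is an eigenvalue of K and (I - K) is not invertible. The finite-dimensional Fredholm alternative says: either (I - K) is invertible, or ker(I - K) ≠ {0} and then range(I - K) = ker((I - K)^*)^⊥, with dim ker(I - K) = dim ker((I - K)^*). We are in the second case, so we need both kernels. Kernel of I - K: (I - K) u = u - u (v·u) = u - u = 0, so ker(I - K) = span{u} = span{(1, -1, 3)} (it is exactly 1-dimensional because rank(I - K) = 2). Kernel of the adjoint: K is real, so (I - K)^* = I - K^T = I - v u^T, and (I - v u^T) v = v - v (u·v) = 0; hence ker((I - K)^*) = span{v} = span{(1, 3, 1)}. Therefore (I - K) x = y is solvable iff <y, v> = 0, i.e. iff y_1 + 3y_2 + y_3 = 0. When this holds, K y = u (v·y) = 0, so (I - K) y = y and x = y is a particular solution; the full solution set is the line x = y + c·u = y + c·(1, -1, 3), c ∈ C.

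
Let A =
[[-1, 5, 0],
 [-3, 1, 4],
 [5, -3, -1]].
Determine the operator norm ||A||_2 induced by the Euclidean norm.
||A||_2 ≈ 8.014 (= sqrt(largest eigenvalue of A^T A))

||A||_2 = sigma_max(A) = sqrt(lambda_max(A^T A)). Form the symmetric matrix M = A^T A =
[[35, -23, -17],
 [-23, 35, 7],
 [-17, 7, 17]].
Its characteristic polynomial (trace, sum of principal 2x2 minors, determinant of M give the coefficients) is
  p(λ) = det(λ I - M) = λ^3 - 87λ^2 + 1548λ - 5476.
No integer candidate from the rational root theorem (±divisors of 5476) is a root, so the roots are irrational. The cubic discriminant is Δ = 1340967312 > 0, so there are three distinct real roots. p(4) = -612 and p(5) = 214 have opposite signs, so a root lies in (4, 5); Newton's method refines it to λ ≈ 4.7232. p(18) = 32 and p(19) = -612 have opposite signs, so a root lies in (18, 19); Newton's method refines it to λ ≈ 18.0521. p(64) = -612 and p(65) = 2194 have opposite signs, so a root lies in (64, 65); Newton's method refines it to λ ≈ 64.2247. Check (Vieta): the three roots sum to 87, matching tr M = 87.
So the eigenvalues of A^T A are ≈ 4.7232, 18.0521, 64.2247 (all ≥ 0, as they must be for A^T A). The largest is λ_max ≈ 64.2247, hence ||A||_2 = sqrt(λ_max) ≈ 8.014.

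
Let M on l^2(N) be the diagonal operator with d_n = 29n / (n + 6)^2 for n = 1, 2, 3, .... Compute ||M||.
||M|| = 29/24 (attained at n = 6)

For M diagonal, ||M|| = sup_n |d_n|. Treat f(x) = 29x / (x + 6)^2 for real x > 0. By the quotient rule, f'(x) = 29(6 - x)/(x + 6)^3, which is positive for x < 6 and negative for x > 6. So f has a unique maximum at x = 6, and since 6 is a positive integer, the supremum over n ≥ 1 is attained at n = 6: d_6 = 29·6/(6 + 6)^2 = 29·6/144 = 29/24. Hence ||M|| = 29/24.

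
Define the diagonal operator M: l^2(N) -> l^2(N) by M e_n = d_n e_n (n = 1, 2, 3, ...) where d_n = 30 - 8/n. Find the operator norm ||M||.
||M|| = 30

For a diagonal operator on l^2 with entries d_n, ||M|| = sup_n |d_n|. Here d_1 = 22, d_2 = 26, ..., and d_n = 30 - 8/n increases monotonically toward 30. All terms lie in [22, 30), so |d_n| = d_n and the supremum is the limit 30, which is not attained by any individual d_n. Hence ||M|| = 30.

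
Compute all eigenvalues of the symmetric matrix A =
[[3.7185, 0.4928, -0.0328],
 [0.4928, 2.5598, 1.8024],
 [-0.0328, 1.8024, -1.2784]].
sigma(A) ≈ {-2, 3, 4}

A is real symmetric, so its spectrum consists of real eigenvalues. Expanding the characteristic polynomial of the displayed matrix gives
  det(λ I - A) = p(λ) = λ^3 + (-5)λ^2 + (-2)λ + (24).
Solving p(λ) = 0 yields eigenvalues ≈ -2, 3, 4. (A is shown rounded to 4 decimals, so these recover the underlying integer eigenvalues to within that precision.)
Verification: the trace of A = 5 equals the sum of eigenvalues 5, and det(A) ≈ -23.9992 matches the eigenvalue product -24.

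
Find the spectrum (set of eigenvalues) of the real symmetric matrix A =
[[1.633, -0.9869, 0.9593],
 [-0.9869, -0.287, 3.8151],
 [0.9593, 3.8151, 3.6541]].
sigma(A) ≈ {-3, 2, 6}

A is real symmetric, so its spectrum consists of real eigenvalues. Expanding the characteristic polynomial of the displayed matrix gives
  det(λ I - A) = p(λ) = λ^3 + (-5)λ^2 + (-12)λ + (36).
Solving p(λ) = 0 yields eigenvalues ≈ -3, 2, 6. (A is shown rounded to 4 decimals, so these recover the underlying integer eigenvalues to within that precision.)
Verification: the trace of A = 5 equals the sum of eigenvalues 5, and det(A) ≈ -35.9995 matches the eigenvalue product -36.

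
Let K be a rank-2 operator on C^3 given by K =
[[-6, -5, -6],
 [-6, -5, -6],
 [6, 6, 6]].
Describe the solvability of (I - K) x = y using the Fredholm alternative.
(I - K) is invertible (det(I - K) = 12 ≠ 0), so for every y in C^3 the equation (I - K) x = y has a unique solution.

K has rank 2 and factors as K = U V^T = u1 v1^T + u2 v2^T with u1 = (-2, -2, 2), v1 = (3, 2, 3), u2 = (-1, -1, 2), v2 = (0, 1, 0) (multiplying out reproduces the displayed K). The nonzero eigenvalues of U V^T coincide with those of the 2 x 2 matrix G = V^T U = [[v1·u1, v1·u2], [v2·u1, v2·u2]] = [[-4, 1], [-2, -1]], and by the Sylvester determinant identity det(I_3 - U V^T) = det(I_2 - V^T U) = det([[5, -1], [2, 2]]) = (5)(2) - (-1)(2) = 12. (Direct check: I - K =
[[7, 5, 6],
 [6, 6, 6],
 [-6, -6, -5]]
has determinant 12.) The finite-dimensional Fredholm alternative says: either (I - K) is invertible, or ker(I - K) ≠ {0} and then range(I - K) = ker((I - K)^*)^⊥, with dim ker(I - K) = dim ker((I - K)^*). Since det(I - K) ≠ 0, 1 is not an eigenvalue of K and ker(I - K) = {0}, so we are in the first case: for every y there is a unique x = (I - K)^(-1) y. (Explicitly, by the Woodbury identity, (I - U V^T)^(-1) = I + U (I_2 - G)^(-1) V^T.)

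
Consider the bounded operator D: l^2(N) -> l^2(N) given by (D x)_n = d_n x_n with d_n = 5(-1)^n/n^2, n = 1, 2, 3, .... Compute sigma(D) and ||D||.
sigma(D) = {5(-1)^n/n^2 : n ≥ 1} ∪ {0}; ||D|| = 5

A bounded diagonal operator on l^2 with diagonal entries d_n has spectrum equal to the closure of {d_n : n ≥ 1}: every d_n is an eigenvalue (with eigenvector e_n), so {d_n} ⊂ sigma(D); the spectrum is closed, so its closure is too; and for lambda not in the closure, (D - lambda I) has bounded inverse (the diagonal entries 1/(d_n - lambda) are bounded). For our sequence d_n = 5(-1)^n/n^2, n = 1, 2, 3, ...:
  - {d_n} = {5(-1)^n/n^2 : n ≥ 1}; the only limit point is 0
  - closure = {5(-1)^n/n^2 : n ≥ 1} ∪ {0}
For the norm: a diagonal operator has ||D|| = sup_n |d_n|. Here |d_n| = 5/n^2 is decreasing, so sup_n |d_n| = |d_1| = 5. So ||D|| = 5.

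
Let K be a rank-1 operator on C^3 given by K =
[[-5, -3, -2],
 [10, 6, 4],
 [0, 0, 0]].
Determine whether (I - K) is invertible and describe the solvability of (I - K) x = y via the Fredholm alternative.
(I - K) is singular (det(I - K) = 0, i.e. 1 ∈ sigma(K)). (I - K) x = y is solvable iff y ⊥ ker((I - K)^*) = span{(-5, -3, -2)}, i.e. iff -5y_1 - 3y_2 - 2y_3 = 0. When solvable, the solutions are x = y + c·(1, -2, 0), c arbitrary (ker(I - K) = span{(1, -2, 0)}, dimension 1).

K has rank 1, so it is an outer product K = u v^T: every row of K is a multiple of one row vector. Reading off the entries, u = (1, -2, 0) and v = (-5, -3, -2) (row i of K equals u_i·v^T). A rank-one matrix u v^T satisfies K u = u (v·u) and kills the (2)-dimensional subspace v^⊥, so its characteristic polynomial is lambda^2 (lambda - v·u) with v·u = tr K = 1. Hence the eigenvalues of I - K are 1 (multiplicity 2) and 1 - (1) = 0, so det(I - K) = 0. (Direct check: I - K =
[[6, 3, 2],
 [-10, -5, -4],
 [0, 0, 1]]
has determinant 0.) So 1 is an eigenvalue of K and (I - K) is not invertible. The finite-dimensional Fredholm alternative says: either (I - K) is invertible, or ker(I - K) ≠ {0} and then range(I - K) = ker((I - K)^*)^⊥, with dim ker(I - K) = dim ker((I - K)^*). We are in the second case, so we need both kernels. Kernel of I - K: (I - K) u = u - u (v·u) = u - u = 0, so ker(I - K) = span{u} = span{(1, -2, 0)} (it is exactly 1-dimensional because rank(I - K) = 2). Kernel of the adjoint: K is real, so (I - K)^* = I - K^T = I - v u^T, and (I - v u^T) v = v - v (u·v) = 0; hence ker((I - K)^*) = span{v} = span{(-5, -3, -2)}. Therefore (I - K) x = y is solvable iff <y, v> = 0, i.e. iff -5y_1 - 3y_2 - 2y_3 = 0. When this holds, K y = u (v·y) = 0, so (I - K) y = y and x = y is a particular solution; the full solution set is the line x = y + c·u = y + c·(1, -2, 0), c ∈ C.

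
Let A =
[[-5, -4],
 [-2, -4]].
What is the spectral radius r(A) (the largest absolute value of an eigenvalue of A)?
r(A) = (9 + sqrt(33))/2 ≈ 7.3723

The eigenvalues of A are the roots of its characteristic polynomial. With M = A (coefficients from the trace and determinant):
  p(λ) = det(λ I - M) = λ^2 + 9λ + 12.
For λ^2 + 9λ + 12 the discriminant is 33. It is nonnegative but not a perfect square, so the roots are real and irrational: λ = (-9 ± sqrt(33))/2 ≈ -1.6277, -7.3723.
Thus the eigenvalues (to 4 decimals) are -1.6277 (modulus 1.6277); -7.3723 (modulus 7.3723). The spectral radius is the largest modulus: r(A) = (9 + sqrt(33))/2 ≈ 7.3723. (Cross-check: r(A) ≤ ||A||_2 ≈ 7.6512; equality holds whenever A is normal, though it can also hold for some non-normal A.)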